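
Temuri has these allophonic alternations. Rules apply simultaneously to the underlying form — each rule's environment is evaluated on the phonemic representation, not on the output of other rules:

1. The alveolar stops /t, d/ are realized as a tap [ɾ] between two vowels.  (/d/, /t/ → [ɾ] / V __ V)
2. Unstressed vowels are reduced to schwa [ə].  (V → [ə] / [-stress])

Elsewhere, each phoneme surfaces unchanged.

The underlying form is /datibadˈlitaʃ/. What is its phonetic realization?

/d/ (word-initial) fails the environment for rule 1, so it stays [d].
/a/ (between /d/ and /t/): in an unstressed syllable, so rule 2 applies → [ə].
/t/ (between /a/ and /i/): between two vowels, so rule 1 applies → [ɾ].
/i/ — between /t/ and /b/, in an unstressed syllable — surfaces as [ə] (rule 2).
/b/ (between /i/ and /a/): no rule targets it → [b].
Rule 2 applies to /a/ (between /b/ and /d/: in an unstressed syllable) → [ə].
/d/ — between /a/ and /l/; rule 1 does not apply here → [d].
/l/ (between /d/ and /i/): no rule targets it → [l].
/i/ — between /l/ and /t/; rule 2 does not apply here → [i].
/t/ meets the environment for rule 1 (between two vowels) → [ɾ].
/a/ meets the environment for rule 2 (in an unstressed syllable) → [ə].
/ʃ/ — not in any rule's target class → [ʃ].

[dəɾəbədˈliɾəʃ]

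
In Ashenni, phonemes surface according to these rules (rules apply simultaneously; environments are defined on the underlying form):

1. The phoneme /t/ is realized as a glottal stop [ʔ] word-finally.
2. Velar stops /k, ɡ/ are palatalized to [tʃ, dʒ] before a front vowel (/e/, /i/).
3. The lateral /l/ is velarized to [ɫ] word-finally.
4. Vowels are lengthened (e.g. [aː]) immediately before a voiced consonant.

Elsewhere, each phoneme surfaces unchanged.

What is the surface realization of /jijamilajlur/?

/j/ (word-initial): no rule targets it → [j].
/i/ (between /j/ and /j/) occurs before a voiced consonant → [iː] by rule 4.
/j/ (between /i/ and /a/) is unaffected → [j].
/a/ (between /j/ and /m/): before a voiced consonant, so rule 4 applies → [aː].
/m/ (between /a/ and /i/): no rule targets it → [m].
/i/ (between /m/ and /l/) occurs before a voiced consonant → [iː] by rule 4.
/l/ (between /i/ and /a/) fails the environment for rule 3, so it stays [l].
/a/ (between /l/ and /j/): before a voiced consonant, so rule 4 applies → [aː].
/j/ (between /a/ and /l/): no rule targets it → [j].
/l/ (between /j/ and /u/) fails the environment for rule 3, so it stays [l].
/u/ meets the environment for rule 4 (before a voiced consonant) → [uː].
/r/ — not in any rule's target class → [r].

[jiːjaːmiːlaːjluːr]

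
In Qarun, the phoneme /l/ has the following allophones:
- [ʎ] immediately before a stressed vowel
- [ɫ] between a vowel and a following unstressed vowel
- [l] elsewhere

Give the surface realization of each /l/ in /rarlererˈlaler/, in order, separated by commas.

Occurrence 1 (position 4): no conditioning environment matches → elsewhere allophone [l].
Occurrence 2 (position 9): immediately before a stressed vowel → [ʎ].
Occurrence 3 (position 11): between a vowel and a following unstressed vowel → [ɫ].

[l], [ʎ], [ɫ]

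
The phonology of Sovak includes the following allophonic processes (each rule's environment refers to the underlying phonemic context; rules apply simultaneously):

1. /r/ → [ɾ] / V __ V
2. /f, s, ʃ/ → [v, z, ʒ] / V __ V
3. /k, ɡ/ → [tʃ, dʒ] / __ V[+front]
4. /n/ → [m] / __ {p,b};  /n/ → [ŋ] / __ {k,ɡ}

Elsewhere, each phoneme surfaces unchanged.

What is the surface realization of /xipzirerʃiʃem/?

[xipziɾerʃiʒem]

/x/ (word-initial): no rule targets it → [x].
/i/ (between /x/ and /p/) is unaffected → [i].
/p/ stays [p].
/z/ — not in any rule's target class → [z].
/i/ (between /z/ and /r/) is unaffected → [i].
/r/ — between /i/ and /e/, between two vowels — surfaces as [ɾ] (rule 1).
/e/ (between /r/ and /r/): no rule targets it → [e].
/r/ (between /e/ and /ʃ/) fails the environment for rule 1, so it stays [r].
/ʃ/ (between /r/ and /i/): rule 2 targets it, but not between two vowels → unchanged [ʃ].
/i/ (between /ʃ/ and /ʃ/): no rule targets it → [i].
/ʃ/ (between /i/ and /e/) occurs between two vowels → [ʒ] by rule 2.
/e/ stays [e].
/m/ stays [m].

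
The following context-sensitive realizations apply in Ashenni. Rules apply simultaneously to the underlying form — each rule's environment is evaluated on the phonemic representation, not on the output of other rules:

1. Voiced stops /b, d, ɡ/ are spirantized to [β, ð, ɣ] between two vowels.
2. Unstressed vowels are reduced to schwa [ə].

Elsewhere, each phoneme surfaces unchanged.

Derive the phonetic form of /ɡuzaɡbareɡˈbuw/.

/ɡ/ (word-initial) fails the environment for rule 1, so it stays [ɡ].
/u/ (between /ɡ/ and /z/): in an unstressed syllable, so rule 2 applies → [ə].
/a/ meets the environment for rule 2 (in an unstressed syllable) → [ə].
/ɡ/ (between /a/ and /b/): rule 1 targets it, but not between two vowels → unchanged [ɡ].
/b/ (between /ɡ/ and /a/): rule 1 targets it, but not between two vowels → unchanged [b].
Rule 2 applies to /a/ (between /b/ and /r/: in an unstressed syllable) → [ə].
/e/ — between /r/ and /ɡ/, in an unstressed syllable — surfaces as [ə] (rule 2).
/ɡ/ (between /e/ and /b/) is in the target of rule 1 but the environment (between two vowels) is not met → [ɡ].
/b/ (between /ɡ/ and /u/): rule 1 targets it, but not between two vowels → unchanged [b].
/u/ (between /b/ and /w/): rule 2 targets it, but not in an unstressed syllable → unchanged [u].

[ɡəzəɡbərəɡˈbuw]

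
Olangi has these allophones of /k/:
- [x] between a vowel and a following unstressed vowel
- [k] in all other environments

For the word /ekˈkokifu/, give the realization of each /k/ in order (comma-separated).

Occurrence 1 (position 2): no conditioning environment matches → elsewhere allophone [k].
Occurrence 2 (position 3): no conditioning environment matches → elsewhere allophone [k].
Occurrence 3 (position 5): between a vowel and a following unstressed vowel → [x].

[k], [k], [x]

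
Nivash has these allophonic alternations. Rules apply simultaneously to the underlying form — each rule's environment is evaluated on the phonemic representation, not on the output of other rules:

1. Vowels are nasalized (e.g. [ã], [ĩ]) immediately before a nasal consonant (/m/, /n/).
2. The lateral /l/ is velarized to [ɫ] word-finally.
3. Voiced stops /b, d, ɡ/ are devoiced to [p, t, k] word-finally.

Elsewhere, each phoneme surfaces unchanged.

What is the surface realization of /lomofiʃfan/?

/l/ (word-initial): rule 2 targets it, but not word-finally → unchanged [l].
/o/ — between /l/ and /m/, before a nasal consonant — surfaces as [õ] (rule 1).
/m/ (between /o/ and /o/): no rule targets it → [m].
/o/ — between /m/ and /f/; rule 1 does not apply here → [o].
/f/ stays [f].
/i/ (between /f/ and /ʃ/): rule 1 targets it, but not before a nasal consonant → unchanged [i].
/ʃ/ — not in any rule's target class → [ʃ].
/f/ (between /ʃ/ and /a/): no rule targets it → [f].
/a/ (between /f/ and /n/) occurs before a nasal consonant → [ã] by rule 1.
/n/ — not in any rule's target class → [n].

[lõmofiʃfãn]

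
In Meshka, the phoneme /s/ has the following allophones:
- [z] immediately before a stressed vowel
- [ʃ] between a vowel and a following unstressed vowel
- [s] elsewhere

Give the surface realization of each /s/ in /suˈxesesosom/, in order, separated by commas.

Occurrence 1 (position 1): no conditioning environment matches → elsewhere allophone [s].
Occurrence 2 (position 5): between a vowel and a following unstressed vowel → [ʃ].
Occurrence 3 (position 7): between a vowel and a following unstressed vowel → [ʃ].
Occurrence 4 (position 9): between a vowel and a following unstressed vowel → [ʃ].

[s], [ʃ], [ʃ], [ʃ]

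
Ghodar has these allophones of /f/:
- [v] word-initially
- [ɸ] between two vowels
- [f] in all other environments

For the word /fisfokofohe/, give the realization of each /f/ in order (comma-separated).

Occurrence 1 (position 1): word-initially → [v].
Occurrence 2 (position 4): no conditioning environment matches → elsewhere allophone [f].
Occurrence 3 (position 8): between two vowels → [ɸ].

[v], [f], [ɸ]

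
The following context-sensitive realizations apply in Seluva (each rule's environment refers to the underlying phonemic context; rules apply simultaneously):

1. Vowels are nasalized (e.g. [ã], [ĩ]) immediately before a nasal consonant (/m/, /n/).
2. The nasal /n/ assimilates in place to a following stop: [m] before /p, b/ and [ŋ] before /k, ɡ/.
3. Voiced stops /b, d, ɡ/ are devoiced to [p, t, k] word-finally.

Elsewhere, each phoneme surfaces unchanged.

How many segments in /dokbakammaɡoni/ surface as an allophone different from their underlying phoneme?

Segments that undergo a rule: /a/ → [ã] (rule 1); /o/ → [õ] (rule 1).
All other segments surface unchanged.

2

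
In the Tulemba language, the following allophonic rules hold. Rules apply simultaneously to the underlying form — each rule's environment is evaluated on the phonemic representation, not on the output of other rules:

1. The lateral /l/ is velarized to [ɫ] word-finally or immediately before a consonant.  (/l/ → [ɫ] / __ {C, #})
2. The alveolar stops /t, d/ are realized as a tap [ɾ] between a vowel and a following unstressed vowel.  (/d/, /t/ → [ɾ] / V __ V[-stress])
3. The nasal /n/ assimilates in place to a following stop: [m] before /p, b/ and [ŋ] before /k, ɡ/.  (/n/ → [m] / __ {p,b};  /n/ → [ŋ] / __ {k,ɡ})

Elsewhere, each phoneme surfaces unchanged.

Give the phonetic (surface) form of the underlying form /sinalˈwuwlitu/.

/s/ (word-initial) is unaffected → [s].
/i/ stays [i].
/n/ (between /i/ and /a/) is in the target of rule 3 but the environment (before a labial or velar stop) is not met → [n].
/a/ (between /n/ and /l/): no rule targets it → [a].
/l/ meets the environment for rule 1 (word-finally or immediately before a consonant) → [ɫ].
/w/ — not in any rule's target class → [w].
/u/ (between /w/ and /w/): no rule targets it → [u].
/w/ (between /u/ and /l/) is unaffected → [w].
/l/ (between /w/ and /i/): rule 1 targets it, but not word-finally or immediately before a consonant → unchanged [l].
/i/ (between /l/ and /t/) is unaffected → [i].
/t/ (between /i/ and /u/) occurs between a vowel and a following unstressed vowel → [ɾ] by rule 2.
/u/ — not in any rule's target class → [u].

[sinaɫˈwuwliɾu]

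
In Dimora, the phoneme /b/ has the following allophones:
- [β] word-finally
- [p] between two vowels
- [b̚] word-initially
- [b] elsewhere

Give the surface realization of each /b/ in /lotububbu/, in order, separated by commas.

[p], [b], [b]

Occurrence 1 (position 5): between two vowels → [p].
Occurrence 2 (position 7): no conditioning environment matches → elsewhere allophone [b].
Occurrence 3 (position 8): no conditioning environment matches → elsewhere allophone [b].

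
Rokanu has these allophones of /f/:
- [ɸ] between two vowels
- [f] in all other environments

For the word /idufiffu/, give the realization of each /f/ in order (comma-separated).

Occurrence 1 (position 4): between two vowels → [ɸ].
Occurrence 2 (position 6): no conditioning environment matches → elsewhere allophone [f].
Occurrence 3 (position 7): no conditioning environment matches → elsewhere allophone [f].

[ɸ], [f], [f]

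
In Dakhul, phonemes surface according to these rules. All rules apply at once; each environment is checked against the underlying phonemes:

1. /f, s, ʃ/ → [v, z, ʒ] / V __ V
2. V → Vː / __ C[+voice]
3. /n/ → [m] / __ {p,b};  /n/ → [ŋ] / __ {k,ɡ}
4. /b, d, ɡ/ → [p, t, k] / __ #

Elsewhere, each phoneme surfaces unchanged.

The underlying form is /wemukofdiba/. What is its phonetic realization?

[weːmukofdiːba]

/w/ — not in any rule's target class → [w].
Rule 2 applies to /e/ (between /w/ and /m/: before a voiced consonant) → [eː].
/m/ stays [m].
/u/ (between /m/ and /k/) fails the environment for rule 2, so it stays [u].
/k/ stays [k].
/o/ — between /k/ and /f/; rule 2 does not apply here → [o].
/f/ (between /o/ and /d/): rule 1 targets it, but not between two vowels → unchanged [f].
/d/ (between /f/ and /i/) is in the target of rule 4 but the environment (word-finally) is not met → [d].
/i/ meets the environment for rule 2 (before a voiced consonant) → [iː].
/b/ (between /i/ and /a/): rule 4 targets it, but not word-finally → unchanged [b].
/a/ (word-final) is in the target of rule 2 but the environment (before a voiced consonant) is not met → [a].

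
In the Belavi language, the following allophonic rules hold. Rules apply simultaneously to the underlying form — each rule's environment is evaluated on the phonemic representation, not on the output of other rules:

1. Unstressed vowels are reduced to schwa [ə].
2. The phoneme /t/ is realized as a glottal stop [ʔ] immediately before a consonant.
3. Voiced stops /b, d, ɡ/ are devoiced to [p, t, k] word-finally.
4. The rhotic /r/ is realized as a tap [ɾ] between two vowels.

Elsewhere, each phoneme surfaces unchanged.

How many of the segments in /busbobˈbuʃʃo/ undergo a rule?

3

Segments that undergo a rule: /u/ → [ə] (rule 1); /o/ → [ə] (rule 1); /o/ → [ə] (rule 1).
All other segments surface unchanged.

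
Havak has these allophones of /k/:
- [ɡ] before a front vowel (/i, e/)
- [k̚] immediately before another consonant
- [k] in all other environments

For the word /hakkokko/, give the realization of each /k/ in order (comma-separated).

Occurrence 1 (position 3): immediately before another consonant → [k̚].
Occurrence 2 (position 4): no conditioning environment matches → elsewhere allophone [k].
Occurrence 3 (position 6): immediately before another consonant → [k̚].
Occurrence 4 (position 7): no conditioning environment matches → elsewhere allophone [k].

[k̚], [k], [k̚], [k]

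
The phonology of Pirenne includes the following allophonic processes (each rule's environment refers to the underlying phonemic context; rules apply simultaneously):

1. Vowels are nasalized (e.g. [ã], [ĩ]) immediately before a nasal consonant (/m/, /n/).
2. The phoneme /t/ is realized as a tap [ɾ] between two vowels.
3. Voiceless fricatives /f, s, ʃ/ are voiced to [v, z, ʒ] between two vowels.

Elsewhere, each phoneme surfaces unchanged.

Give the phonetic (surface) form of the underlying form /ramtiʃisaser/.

[rãmtiʒizazer]

/a/ meets the environment for rule 1 (before a nasal consonant) → [ã].
/t/ (between /m/ and /i/): rule 2 targets it, but not between two vowels → unchanged [t].
/i/ (between /t/ and /ʃ/) is in the target of rule 1 but the environment (before a nasal consonant) is not met → [i].
/ʃ/ meets the environment for rule 3 (between two vowels) → [ʒ].
/i/ (between /ʃ/ and /s/) is in the target of rule 1 but the environment (before a nasal consonant) is not met → [i].
/s/ — between /i/ and /a/, between two vowels — surfaces as [z] (rule 3).
/a/ (between /s/ and /s/) fails the environment for rule 1, so it stays [a].
/s/ — between /a/ and /e/, between two vowels — surfaces as [z] (rule 3).
/e/ (between /s/ and /r/): rule 1 targets it, but not before a nasal consonant → unchanged [e].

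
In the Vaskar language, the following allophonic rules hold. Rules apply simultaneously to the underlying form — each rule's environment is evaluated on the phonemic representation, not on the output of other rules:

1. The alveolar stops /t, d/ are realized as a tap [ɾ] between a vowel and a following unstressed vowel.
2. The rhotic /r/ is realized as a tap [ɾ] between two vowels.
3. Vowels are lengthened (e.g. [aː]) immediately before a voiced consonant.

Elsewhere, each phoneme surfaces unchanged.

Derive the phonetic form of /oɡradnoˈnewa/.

/o/ meets the environment for rule 3 (before a voiced consonant) → [oː].
/ɡ/ (between /o/ and /r/): no rule targets it → [ɡ].
/r/ (between /ɡ/ and /a/): rule 2 targets it, but not between two vowels → unchanged [r].
/a/ meets the environment for rule 3 (before a voiced consonant) → [aː].
/d/ (between /a/ and /n/): rule 1 targets it, but not between a vowel and a following unstressed vowel → unchanged [d].
/n/ (between /d/ and /o/): no rule targets it → [n].
/o/ meets the environment for rule 3 (before a voiced consonant) → [oː].
/n/ — not in any rule's target class → [n].
/e/ — between /n/ and /w/, before a voiced consonant — surfaces as [eː] (rule 3).
/w/ — not in any rule's target class → [w].
/a/ — word-final; rule 3 does not apply here → [a].

[oːɡraːdnoːˈneːwa]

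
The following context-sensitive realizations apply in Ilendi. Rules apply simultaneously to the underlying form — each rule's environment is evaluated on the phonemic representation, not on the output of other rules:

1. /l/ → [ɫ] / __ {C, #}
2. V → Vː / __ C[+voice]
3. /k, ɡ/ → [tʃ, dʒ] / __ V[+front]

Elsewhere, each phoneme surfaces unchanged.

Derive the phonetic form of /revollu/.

/r/ (word-initial): no rule targets it → [r].
/e/ — between /r/ and /v/, before a voiced consonant — surfaces as [eː] (rule 2).
/v/ — not in any rule's target class → [v].
/o/ (between /v/ and /l/): before a voiced consonant, so rule 2 applies → [oː].
Rule 1 applies to /l/ (between /o/ and /l/: word-finally or immediately before a consonant) → [ɫ].
/l/ (between /l/ and /u/): rule 1 targets it, but not word-finally or immediately before a consonant → unchanged [l].
/u/ (word-final): rule 2 targets it, but not before a voiced consonant → unchanged [u].

[reːvoːɫlu]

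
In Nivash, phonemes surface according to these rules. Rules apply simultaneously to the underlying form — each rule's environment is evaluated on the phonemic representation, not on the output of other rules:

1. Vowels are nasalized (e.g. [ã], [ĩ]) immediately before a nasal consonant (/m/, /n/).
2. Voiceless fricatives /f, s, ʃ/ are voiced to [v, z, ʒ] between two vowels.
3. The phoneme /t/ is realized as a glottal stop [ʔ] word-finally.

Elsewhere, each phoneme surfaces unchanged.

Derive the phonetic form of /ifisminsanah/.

/i/ — word-initial; rule 1 does not apply here → [i].
/f/ meets the environment for rule 2 (between two vowels) → [v].
/i/ (between /f/ and /s/) is in the target of rule 1 but the environment (before a nasal consonant) is not met → [i].
/s/ — between /i/ and /m/; rule 2 does not apply here → [s].
/m/ (between /s/ and /i/) is unaffected → [m].
/i/ meets the environment for rule 1 (before a nasal consonant) → [ĩ].
/n/ (between /i/ and /s/): no rule targets it → [n].
/s/ — between /n/ and /a/; rule 2 does not apply here → [s].
Rule 1 applies to /a/ (between /s/ and /n/: before a nasal consonant) → [ã].
/n/ stays [n].
/a/ (between /n/ and /h/) is in the target of rule 1 but the environment (before a nasal consonant) is not met → [a].
/h/ (word-final): no rule targets it → [h].

[ivismĩnsãnah]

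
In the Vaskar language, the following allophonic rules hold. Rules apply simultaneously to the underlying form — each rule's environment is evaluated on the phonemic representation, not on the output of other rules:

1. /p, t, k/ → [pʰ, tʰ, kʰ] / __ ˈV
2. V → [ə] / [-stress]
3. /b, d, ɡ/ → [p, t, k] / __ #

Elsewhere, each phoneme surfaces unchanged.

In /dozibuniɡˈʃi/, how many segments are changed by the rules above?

Segments that undergo a rule: /o/ → [ə] (rule 2); /i/ → [ə] (rule 2); /u/ → [ə] (rule 2); /i/ → [ə] (rule 2).
All other segments surface unchanged.

4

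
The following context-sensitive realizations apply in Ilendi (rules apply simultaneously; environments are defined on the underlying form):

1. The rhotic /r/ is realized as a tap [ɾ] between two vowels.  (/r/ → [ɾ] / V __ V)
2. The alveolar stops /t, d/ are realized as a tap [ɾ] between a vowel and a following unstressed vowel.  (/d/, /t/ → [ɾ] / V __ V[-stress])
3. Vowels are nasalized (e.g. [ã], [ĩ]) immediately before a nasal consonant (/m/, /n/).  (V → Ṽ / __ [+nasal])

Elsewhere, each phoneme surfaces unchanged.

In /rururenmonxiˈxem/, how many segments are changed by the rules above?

Segments that undergo a rule: /r/ → [ɾ] (rule 1); /r/ → [ɾ] (rule 1); /e/ → [ẽ] (rule 3); /o/ → [õ] (rule 3); /e/ → [ẽ] (rule 3).
All other segments surface unchanged.

5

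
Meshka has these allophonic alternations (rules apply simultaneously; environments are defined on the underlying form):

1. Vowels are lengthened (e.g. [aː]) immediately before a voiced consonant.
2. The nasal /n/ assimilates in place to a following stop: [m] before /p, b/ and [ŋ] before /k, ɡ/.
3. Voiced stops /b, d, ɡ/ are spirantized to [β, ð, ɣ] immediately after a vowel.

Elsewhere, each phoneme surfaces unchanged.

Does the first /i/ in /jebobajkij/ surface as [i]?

No

/i/ (between /k/ and /j/): before a voiced consonant, so rule 1 applies → [iː].
The actual realization is [iː], not [i].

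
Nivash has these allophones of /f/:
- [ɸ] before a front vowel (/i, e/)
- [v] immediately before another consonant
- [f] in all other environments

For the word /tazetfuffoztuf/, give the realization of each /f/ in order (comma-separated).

Occurrence 1 (position 6): no conditioning environment matches → elsewhere allophone [f].
Occurrence 2 (position 8): immediately before another consonant → [v].
Occurrence 3 (position 9): no conditioning environment matches → elsewhere allophone [f].
Occurrence 4 (position 14): no conditioning environment matches → elsewhere allophone [f].

[f], [v], [f], [f]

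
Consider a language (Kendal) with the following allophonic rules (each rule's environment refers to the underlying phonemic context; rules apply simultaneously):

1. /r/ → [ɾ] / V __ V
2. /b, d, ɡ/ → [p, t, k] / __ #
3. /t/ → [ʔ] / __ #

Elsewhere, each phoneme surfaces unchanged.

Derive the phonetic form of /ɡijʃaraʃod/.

[ɡijʃaɾaʃot]

/ɡ/ (word-initial) fails the environment for rule 2, so it stays [ɡ].
/i/ — not in any rule's target class → [i].
/j/ — not in any rule's target class → [j].
/ʃ/ — not in any rule's target class → [ʃ].
/a/ — not in any rule's target class → [a].
Rule 1 applies to /r/ (between /a/ and /a/: between two vowels) → [ɾ].
/a/ — not in any rule's target class → [a].
/ʃ/ (between /a/ and /o/) is unaffected → [ʃ].
/o/ — not in any rule's target class → [o].
/d/ (word-final): word-finally, so rule 2 applies → [t].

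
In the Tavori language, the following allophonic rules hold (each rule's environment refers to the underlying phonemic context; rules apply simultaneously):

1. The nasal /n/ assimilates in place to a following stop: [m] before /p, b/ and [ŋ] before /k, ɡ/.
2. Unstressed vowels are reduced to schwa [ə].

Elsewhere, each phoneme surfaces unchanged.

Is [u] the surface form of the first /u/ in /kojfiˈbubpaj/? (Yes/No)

Yes

/u/ (between /b/ and /b/): rule 2 targets it, but not in an unstressed syllable → unchanged [u].
The actual realization is [u], which matches [u].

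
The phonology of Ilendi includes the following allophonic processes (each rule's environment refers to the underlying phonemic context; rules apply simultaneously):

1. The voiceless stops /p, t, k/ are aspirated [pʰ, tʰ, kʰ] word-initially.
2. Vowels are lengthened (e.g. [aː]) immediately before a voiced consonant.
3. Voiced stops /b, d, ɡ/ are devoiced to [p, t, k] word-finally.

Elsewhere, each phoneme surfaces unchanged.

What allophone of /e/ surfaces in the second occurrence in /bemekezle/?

[e]

/e/ (between /m/ and /k/) fails the environment for rule 2, so it stays [e].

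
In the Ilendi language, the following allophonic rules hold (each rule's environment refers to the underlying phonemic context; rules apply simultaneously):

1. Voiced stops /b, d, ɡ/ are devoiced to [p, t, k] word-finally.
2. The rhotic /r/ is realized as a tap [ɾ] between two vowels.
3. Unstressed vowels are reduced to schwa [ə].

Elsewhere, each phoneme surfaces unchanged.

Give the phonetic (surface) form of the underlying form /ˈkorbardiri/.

/k/ (word-initial): no rule targets it → [k].
/o/ (between /k/ and /r/) fails the environment for rule 3, so it stays [o].
/r/ (between /o/ and /b/): rule 2 targets it, but not between two vowels → unchanged [r].
/b/ (between /r/ and /a/) fails the environment for rule 1, so it stays [b].
/a/ (between /b/ and /r/) occurs in an unstressed syllable → [ə] by rule 3.
/r/ (between /a/ and /d/) is in the target of rule 2 but the environment (between two vowels) is not met → [r].
/d/ — between /r/ and /i/; rule 1 does not apply here → [d].
/i/ meets the environment for rule 3 (in an unstressed syllable) → [ə].
Rule 2 applies to /r/ (between /i/ and /i/: between two vowels) → [ɾ].
/i/ meets the environment for rule 3 (in an unstressed syllable) → [ə].

[ˈkorbərdəɾə]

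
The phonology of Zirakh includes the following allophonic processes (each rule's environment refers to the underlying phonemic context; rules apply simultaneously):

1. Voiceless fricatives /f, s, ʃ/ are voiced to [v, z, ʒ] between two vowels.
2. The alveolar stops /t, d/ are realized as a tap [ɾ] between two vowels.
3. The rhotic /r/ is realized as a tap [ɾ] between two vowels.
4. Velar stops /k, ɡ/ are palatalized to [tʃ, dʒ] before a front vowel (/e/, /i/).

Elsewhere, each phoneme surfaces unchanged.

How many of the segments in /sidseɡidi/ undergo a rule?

Segments that undergo a rule: /ɡ/ → [dʒ] (rule 4); /d/ → [ɾ] (rule 2).
All other segments surface unchanged.

2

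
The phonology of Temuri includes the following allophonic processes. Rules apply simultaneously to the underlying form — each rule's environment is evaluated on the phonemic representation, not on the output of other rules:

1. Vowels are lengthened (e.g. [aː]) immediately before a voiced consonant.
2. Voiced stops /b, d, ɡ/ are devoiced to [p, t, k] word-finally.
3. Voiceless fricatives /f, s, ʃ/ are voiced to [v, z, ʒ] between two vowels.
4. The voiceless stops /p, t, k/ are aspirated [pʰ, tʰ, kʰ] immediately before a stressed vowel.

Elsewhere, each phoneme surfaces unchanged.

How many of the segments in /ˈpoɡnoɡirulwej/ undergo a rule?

6

Segments that undergo a rule: /p/ → [pʰ] (rule 4); /o/ → [oː] (rule 1); /o/ → [oː] (rule 1); /i/ → [iː] (rule 1); /u/ → [uː] (rule 1); /e/ → [eː] (rule 1).
All other segments surface unchanged.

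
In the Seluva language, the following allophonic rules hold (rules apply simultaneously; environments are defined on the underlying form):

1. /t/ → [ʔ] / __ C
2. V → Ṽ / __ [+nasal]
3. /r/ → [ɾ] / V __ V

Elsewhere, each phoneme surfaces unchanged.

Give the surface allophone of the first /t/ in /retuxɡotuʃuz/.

/t/ (between /e/ and /u/): rule 1 targets it, but not immediately before a consonant → unchanged [t].

[t]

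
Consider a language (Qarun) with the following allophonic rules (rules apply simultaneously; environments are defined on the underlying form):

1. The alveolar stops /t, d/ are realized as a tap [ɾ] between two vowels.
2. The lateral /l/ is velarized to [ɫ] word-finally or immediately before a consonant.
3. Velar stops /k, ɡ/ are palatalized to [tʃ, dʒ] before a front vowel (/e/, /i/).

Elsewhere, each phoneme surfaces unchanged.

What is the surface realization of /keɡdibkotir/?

[tʃeɡdibkoɾir]

/k/ (word-initial): before a front vowel, so rule 3 applies → [tʃ].
/e/ (between /k/ and /ɡ/): no rule targets it → [e].
/ɡ/ — between /e/ and /d/; rule 3 does not apply here → [ɡ].
/d/ (between /ɡ/ and /i/) fails the environment for rule 1, so it stays [d].
/i/ (between /d/ and /b/) is unaffected → [i].
/b/ (between /i/ and /k/): no rule targets it → [b].
/k/ (between /b/ and /o/): rule 3 targets it, but not before a front vowel → unchanged [k].
/o/ stays [o].
Rule 1 applies to /t/ (between /o/ and /i/: between two vowels) → [ɾ].
/i/ — not in any rule's target class → [i].
/r/ — not in any rule's target class → [r].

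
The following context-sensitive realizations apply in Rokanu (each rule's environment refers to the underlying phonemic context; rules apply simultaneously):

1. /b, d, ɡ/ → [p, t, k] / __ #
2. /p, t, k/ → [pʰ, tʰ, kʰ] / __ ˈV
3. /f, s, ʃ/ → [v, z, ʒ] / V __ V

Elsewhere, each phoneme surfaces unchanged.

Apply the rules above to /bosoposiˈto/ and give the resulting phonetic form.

[bozopoziˈtʰo]

/b/ (word-initial) is in the target of rule 1 but the environment (word-finally) is not met → [b].
/s/ (between /o/ and /o/) occurs between two vowels → [z] by rule 3.
/p/ (between /o/ and /o/) is in the target of rule 2 but the environment (immediately before a stressed vowel) is not met → [p].
/s/ meets the environment for rule 3 (between two vowels) → [z].
/t/ — between /i/ and /o/, immediately before a stressed vowel — surfaces as [tʰ] (rule 2).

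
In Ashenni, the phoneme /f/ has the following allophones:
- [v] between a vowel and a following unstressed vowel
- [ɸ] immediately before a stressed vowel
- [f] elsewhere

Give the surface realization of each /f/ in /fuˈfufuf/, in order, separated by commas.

Occurrence 1 (position 1): no conditioning environment matches → elsewhere allophone [f].
Occurrence 2 (position 3): immediately before a stressed vowel → [ɸ].
Occurrence 3 (position 5): between a vowel and a following unstressed vowel → [v].
Occurrence 4 (position 7): no conditioning environment matches → elsewhere allophone [f].

[f], [ɸ], [v], [f]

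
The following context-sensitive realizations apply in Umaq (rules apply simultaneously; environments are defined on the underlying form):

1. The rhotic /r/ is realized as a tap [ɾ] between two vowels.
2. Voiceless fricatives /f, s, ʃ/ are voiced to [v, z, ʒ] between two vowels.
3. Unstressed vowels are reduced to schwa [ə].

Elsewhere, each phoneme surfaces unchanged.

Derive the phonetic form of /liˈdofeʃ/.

/l/ stays [l].
/i/ (between /l/ and /d/): in an unstressed syllable, so rule 3 applies → [ə].
/d/ — not in any rule's target class → [d].
/o/ (between /d/ and /f/): rule 3 targets it, but not in an unstressed syllable → unchanged [o].
/f/ (between /o/ and /e/) occurs between two vowels → [v] by rule 2.
/e/ — between /f/ and /ʃ/, in an unstressed syllable — surfaces as [ə] (rule 3).
/ʃ/ — word-final; rule 2 does not apply here → [ʃ].

[ləˈdovəʃ]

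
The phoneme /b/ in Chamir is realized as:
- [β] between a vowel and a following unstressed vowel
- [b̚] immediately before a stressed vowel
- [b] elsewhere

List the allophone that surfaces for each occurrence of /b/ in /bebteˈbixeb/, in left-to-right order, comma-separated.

Occurrence 1 (position 1): no conditioning environment matches → elsewhere allophone [b].
Occurrence 2 (position 3): no conditioning environment matches → elsewhere allophone [b].
Occurrence 3 (position 6): immediately before a stressed vowel → [b̚].
Occurrence 4 (position 10): no conditioning environment matches → elsewhere allophone [b].

[b], [b], [b̚], [b]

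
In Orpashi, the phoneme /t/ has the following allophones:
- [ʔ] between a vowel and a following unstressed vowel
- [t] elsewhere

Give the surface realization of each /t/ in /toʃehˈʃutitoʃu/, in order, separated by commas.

Occurrence 1 (position 1): no conditioning environment matches → elsewhere allophone [t].
Occurrence 2 (position 8): between a vowel and a following unstressed vowel → [ʔ].
Occurrence 3 (position 10): between a vowel and a following unstressed vowel → [ʔ].

[t], [ʔ], [ʔ]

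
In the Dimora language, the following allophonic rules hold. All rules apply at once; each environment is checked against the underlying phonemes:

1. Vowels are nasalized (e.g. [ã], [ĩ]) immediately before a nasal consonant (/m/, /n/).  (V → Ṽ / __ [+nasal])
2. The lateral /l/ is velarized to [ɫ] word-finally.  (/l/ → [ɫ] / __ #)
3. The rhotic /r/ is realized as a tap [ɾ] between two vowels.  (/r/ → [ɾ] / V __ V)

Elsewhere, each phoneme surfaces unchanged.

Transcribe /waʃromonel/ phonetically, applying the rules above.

[waʃrõmõneɫ]

/w/ — not in any rule's target class → [w].
/a/ (between /w/ and /ʃ/) fails the environment for rule 1, so it stays [a].
/ʃ/ (between /a/ and /r/): no rule targets it → [ʃ].
/r/ — between /ʃ/ and /o/; rule 3 does not apply here → [r].
/o/ — between /r/ and /m/, before a nasal consonant — surfaces as [õ] (rule 1).
/m/ (between /o/ and /o/): no rule targets it → [m].
/o/ meets the environment for rule 1 (before a nasal consonant) → [õ].
/n/ (between /o/ and /e/) is unaffected → [n].
/e/ (between /n/ and /l/): rule 1 targets it, but not before a nasal consonant → unchanged [e].
/l/ — word-final, word-finally — surfaces as [ɫ] (rule 2).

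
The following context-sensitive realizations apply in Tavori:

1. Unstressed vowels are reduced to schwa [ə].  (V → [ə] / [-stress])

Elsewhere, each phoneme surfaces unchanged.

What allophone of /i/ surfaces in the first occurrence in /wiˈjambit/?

/i/ meets the environment for rule 1 (in an unstressed syllable) → [ə].

[ə]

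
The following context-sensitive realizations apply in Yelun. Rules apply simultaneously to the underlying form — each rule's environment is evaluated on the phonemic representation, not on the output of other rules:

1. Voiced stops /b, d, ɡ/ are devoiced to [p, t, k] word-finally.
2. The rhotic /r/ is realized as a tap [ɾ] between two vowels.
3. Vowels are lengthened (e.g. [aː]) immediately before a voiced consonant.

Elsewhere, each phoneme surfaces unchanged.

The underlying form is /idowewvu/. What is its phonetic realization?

/i/ (word-initial): before a voiced consonant, so rule 3 applies → [iː].
/d/ (between /i/ and /o/): rule 1 targets it, but not word-finally → unchanged [d].
/o/ meets the environment for rule 3 (before a voiced consonant) → [oː].
Rule 3 applies to /e/ (between /w/ and /w/: before a voiced consonant) → [eː].
/u/ (word-final): rule 3 targets it, but not before a voiced consonant → unchanged [u].

[iːdoːweːwvu]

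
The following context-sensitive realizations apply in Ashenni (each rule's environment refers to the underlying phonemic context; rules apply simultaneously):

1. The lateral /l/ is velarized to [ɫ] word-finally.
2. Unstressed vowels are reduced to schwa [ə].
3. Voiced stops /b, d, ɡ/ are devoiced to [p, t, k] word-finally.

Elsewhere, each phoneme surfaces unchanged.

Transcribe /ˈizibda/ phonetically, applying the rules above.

[ˈizəbdə]

/i/ (word-initial) fails the environment for rule 2, so it stays [i].
/z/ stays [z].
/i/ (between /z/ and /b/): in an unstressed syllable, so rule 2 applies → [ə].
/b/ (between /i/ and /d/): rule 3 targets it, but not word-finally → unchanged [b].
/d/ — between /b/ and /a/; rule 3 does not apply here → [d].
/a/ (word-final): in an unstressed syllable, so rule 2 applies → [ə].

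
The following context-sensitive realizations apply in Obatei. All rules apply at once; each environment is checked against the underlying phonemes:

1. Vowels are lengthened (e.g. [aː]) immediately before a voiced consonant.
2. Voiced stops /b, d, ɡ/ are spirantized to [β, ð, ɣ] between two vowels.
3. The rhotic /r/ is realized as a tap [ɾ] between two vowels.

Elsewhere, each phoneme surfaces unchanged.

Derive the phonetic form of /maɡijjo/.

/m/ — not in any rule's target class → [m].
Rule 1 applies to /a/ (between /m/ and /ɡ/: before a voiced consonant) → [aː].
/ɡ/ (between /a/ and /i/) occurs between two vowels → [ɣ] by rule 2.
/i/ meets the environment for rule 1 (before a voiced consonant) → [iː].
/j/ (between /i/ and /j/) is unaffected → [j].
/j/ stays [j].
/o/ (word-final) fails the environment for rule 1, so it stays [o].

[maːɣiːjjo]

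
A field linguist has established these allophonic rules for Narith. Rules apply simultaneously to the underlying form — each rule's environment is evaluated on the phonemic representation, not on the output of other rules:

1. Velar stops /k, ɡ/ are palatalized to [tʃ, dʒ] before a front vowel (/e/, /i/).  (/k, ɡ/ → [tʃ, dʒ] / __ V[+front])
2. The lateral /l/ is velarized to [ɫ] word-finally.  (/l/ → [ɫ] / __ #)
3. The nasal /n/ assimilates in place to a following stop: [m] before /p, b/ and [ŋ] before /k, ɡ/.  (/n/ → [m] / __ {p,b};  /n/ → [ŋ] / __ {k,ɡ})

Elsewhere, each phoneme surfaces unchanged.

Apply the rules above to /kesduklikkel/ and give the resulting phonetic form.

[tʃesdukliktʃeɫ]

/k/ — word-initial, before a front vowel — surfaces as [tʃ] (rule 1).
/k/ (between /u/ and /l/): rule 1 targets it, but not before a front vowel → unchanged [k].
/l/ (between /k/ and /i/) is in the target of rule 2 but the environment (word-finally) is not met → [l].
/k/ — between /i/ and /k/; rule 1 does not apply here → [k].
/k/ (between /k/ and /e/) occurs before a front vowel → [tʃ] by rule 1.
/l/ (word-final) occurs word-finally → [ɫ] by rule 2.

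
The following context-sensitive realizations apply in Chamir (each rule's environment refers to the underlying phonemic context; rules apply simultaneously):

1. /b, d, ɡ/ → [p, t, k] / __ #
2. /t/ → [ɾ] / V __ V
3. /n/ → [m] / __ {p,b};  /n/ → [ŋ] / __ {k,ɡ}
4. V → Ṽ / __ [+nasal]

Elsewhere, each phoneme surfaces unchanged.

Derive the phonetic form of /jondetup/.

[jõndeɾup]

Rule 4 applies to /o/ (between /j/ and /n/: before a nasal consonant) → [õ].
/n/ (between /o/ and /d/): rule 3 targets it, but not before a labial or velar stop → unchanged [n].
/d/ — between /n/ and /e/; rule 1 does not apply here → [d].
/e/ — between /d/ and /t/; rule 4 does not apply here → [e].
/t/ — between /e/ and /u/, between two vowels — surfaces as [ɾ] (rule 2).
/u/ (between /t/ and /p/) is in the target of rule 4 but the environment (before a nasal consonant) is not met → [u].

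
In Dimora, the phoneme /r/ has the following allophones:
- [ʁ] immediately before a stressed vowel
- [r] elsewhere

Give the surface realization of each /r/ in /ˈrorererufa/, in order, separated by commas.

[ʁ], [r], [r], [r]

Occurrence 1 (position 1): immediately before a stressed vowel → [ʁ].
Occurrence 2 (position 3): no conditioning environment matches → elsewhere allophone [r].
Occurrence 3 (position 5): no conditioning environment matches → elsewhere allophone [r].
Occurrence 4 (position 7): no conditioning environment matches → elsewhere allophone [r].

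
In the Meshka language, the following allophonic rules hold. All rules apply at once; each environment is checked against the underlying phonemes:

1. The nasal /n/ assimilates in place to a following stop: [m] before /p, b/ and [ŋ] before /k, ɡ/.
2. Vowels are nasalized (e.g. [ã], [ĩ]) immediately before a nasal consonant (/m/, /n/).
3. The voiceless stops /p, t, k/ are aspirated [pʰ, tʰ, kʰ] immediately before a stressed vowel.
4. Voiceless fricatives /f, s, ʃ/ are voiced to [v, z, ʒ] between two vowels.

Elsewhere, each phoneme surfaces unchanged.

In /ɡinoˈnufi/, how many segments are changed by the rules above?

Segments that undergo a rule: /i/ → [ĩ] (rule 2); /o/ → [õ] (rule 2); /f/ → [v] (rule 4).
All other segments surface unchanged.

3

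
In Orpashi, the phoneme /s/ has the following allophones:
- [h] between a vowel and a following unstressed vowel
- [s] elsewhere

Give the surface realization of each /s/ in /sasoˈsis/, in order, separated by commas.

Occurrence 1 (position 1): no conditioning environment matches → elsewhere allophone [s].
Occurrence 2 (position 3): between a vowel and a following unstressed vowel → [h].
Occurrence 3 (position 5): no conditioning environment matches → elsewhere allophone [s].
Occurrence 4 (position 7): no conditioning environment matches → elsewhere allophone [s].

[s], [h], [s], [s]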